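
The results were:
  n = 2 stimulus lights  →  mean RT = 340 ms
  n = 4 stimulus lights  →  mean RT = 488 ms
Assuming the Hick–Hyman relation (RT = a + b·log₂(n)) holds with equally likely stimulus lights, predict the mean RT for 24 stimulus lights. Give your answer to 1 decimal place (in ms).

870.6 ms

RT is linear in log₂ n, so two points fix the line:
  b = (488 − 340) / (log₂ 4 − log₂ 2) = 148 / (2 − 1) = 148.000 ms/bit
  a = 340 − 148.000 × 1 = 192.000 ms
Then RT(24) = 192.000 + 148.000 × log₂ 24 = 192.000 + 148.000 × 4.5850 ≈ 870.574 ms.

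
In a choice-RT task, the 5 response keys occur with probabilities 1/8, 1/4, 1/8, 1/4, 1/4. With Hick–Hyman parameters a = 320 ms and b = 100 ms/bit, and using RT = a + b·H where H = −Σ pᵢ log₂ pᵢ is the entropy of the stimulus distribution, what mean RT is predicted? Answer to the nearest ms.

Each term −pᵢ log₂ pᵢ: 0.125·3 + 0.25·2 + 0.125·3 + 0.25·2 + 0.25·2; summed, H = 2.250 bits.
Mean RT = a + bH = 320 + 100·2.250 = 545.00 ms.

545 ms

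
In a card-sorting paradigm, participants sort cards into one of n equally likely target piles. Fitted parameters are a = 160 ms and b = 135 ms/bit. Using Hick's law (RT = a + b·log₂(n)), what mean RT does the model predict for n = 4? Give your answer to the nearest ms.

log₂(4) = 2 bits, so RT = 160 + 135 × 2 ≈ 430.000 ms.

430 ms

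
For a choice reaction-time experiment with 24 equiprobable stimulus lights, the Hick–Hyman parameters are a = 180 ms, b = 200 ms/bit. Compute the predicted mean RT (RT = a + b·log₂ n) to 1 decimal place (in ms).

1097.0 ms

log₂(24) = 4.5850 bits, so RT = 180 + 200 × 4.5850 ≈ 1096.993 ms.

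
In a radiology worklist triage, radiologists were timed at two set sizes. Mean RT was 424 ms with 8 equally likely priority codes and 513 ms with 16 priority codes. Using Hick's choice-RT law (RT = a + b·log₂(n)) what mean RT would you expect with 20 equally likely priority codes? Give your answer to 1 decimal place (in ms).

541.7 ms

Fit slope and intercept:
  b = (513 − 424) / (log₂ 16 − log₂ 8) = 89 / (4 − 3) = 89.000 ms/bit
  a = 424 − 89.000 × 3 = 157.000 ms
Then RT(20) = 157.000 + 89.000 × log₂ 20 = 157.000 + 89.000 × 4.3219 ≈ 541.652 ms.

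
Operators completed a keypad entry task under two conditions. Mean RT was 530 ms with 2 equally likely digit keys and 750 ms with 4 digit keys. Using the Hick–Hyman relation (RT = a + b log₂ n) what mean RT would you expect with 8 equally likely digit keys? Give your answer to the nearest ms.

Solve the two-equation system in a and b:
  b = (750 − 530) / (log₂ 4 − log₂ 2) = 220 / (2 − 1) = 220 ms/bit
  a = 530 − 220 × 1 = 310 ms
Then RT(8) = 310 + 220 × log₂ 8 = 310 + 220 × 3 ≈ 970.000 ms.

970 ms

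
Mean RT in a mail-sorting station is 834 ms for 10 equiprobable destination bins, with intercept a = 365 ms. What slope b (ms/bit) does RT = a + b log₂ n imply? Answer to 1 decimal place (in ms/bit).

log₂(10) = 3.3219 bits.
b = (RT − a)/log₂ n = (834 − 365) / 3.3219 = 141.183 ms/bit.

141.2 ms/bit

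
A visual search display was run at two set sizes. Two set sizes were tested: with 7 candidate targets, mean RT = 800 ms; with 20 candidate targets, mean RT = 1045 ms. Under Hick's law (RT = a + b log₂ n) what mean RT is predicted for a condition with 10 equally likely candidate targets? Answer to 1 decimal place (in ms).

Solve the two-equation system in a and b:
  b = (1045 − 800) / (log₂ 20 − log₂ 7) = 245 / (4.3219 − 2.8074) = 161.762 ms/bit
  a = 800 − 161.762 × 2.8074 = 345.877 ms
Then RT(10) = 345.877 + 161.762 × log₂ 10 = 345.877 + 161.762 × 3.3219 ≈ 883.238 ms.

883.2 ms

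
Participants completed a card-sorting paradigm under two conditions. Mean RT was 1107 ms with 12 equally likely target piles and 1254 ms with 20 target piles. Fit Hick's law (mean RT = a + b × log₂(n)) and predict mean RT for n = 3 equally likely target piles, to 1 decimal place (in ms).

708.1 ms

RT is linear in log₂ n, so two points fix the line:
  b = (1254 − 1107) / (log₂ 20 − log₂ 12) = 147 / (4.3219 − 3.5850) = 199.467 ms/bit
  a = 1107 − 199.467 × 3.5850 = 391.920 ms
Then RT(3) = 391.920 + 199.467 × log₂ 3 = 391.920 + 199.467 × 1.5850 ≈ 708.067 ms.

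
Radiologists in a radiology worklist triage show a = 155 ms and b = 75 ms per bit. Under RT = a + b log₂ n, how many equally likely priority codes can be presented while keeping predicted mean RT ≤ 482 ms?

Information budget: (482 − 155)/75 = 4.3600 bits, so n ≤ 2^4.3600 = 20.535 → at most 20.

20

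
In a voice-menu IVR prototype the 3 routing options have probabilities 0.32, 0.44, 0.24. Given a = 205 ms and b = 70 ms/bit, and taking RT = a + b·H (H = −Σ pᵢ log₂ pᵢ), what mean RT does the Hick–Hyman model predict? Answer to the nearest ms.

Entropy contributions −pᵢ log₂ pᵢ: 0.5260, 0.5211, 0.4941; sum H = 1.5413 bits.
RT = a + bH = 205 + 70·1.5413 = 312.89 ms.

313 ms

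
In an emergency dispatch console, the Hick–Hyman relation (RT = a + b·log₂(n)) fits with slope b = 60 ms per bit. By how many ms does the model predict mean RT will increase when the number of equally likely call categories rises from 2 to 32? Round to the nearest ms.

240 ms

Only the slope matters, since a is common to both: ΔRT = b·log₂(n₂/n₁).
log₂(32) − log₂(2) = log₂(32/2) = log₂(16) = 4.
ΔRT = 60 × 4.0000 = 240.000 ms.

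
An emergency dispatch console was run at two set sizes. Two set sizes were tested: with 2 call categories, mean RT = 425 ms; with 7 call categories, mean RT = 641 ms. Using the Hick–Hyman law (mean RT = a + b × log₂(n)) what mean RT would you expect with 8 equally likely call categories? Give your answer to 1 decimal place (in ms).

664.0 ms

With log₂ n on the abscissa the relation is linear; from the two conditions:
  b = (641 − 425) / (log₂ 7 − log₂ 2) = 216 / (2.8074 − 1) = 119.512 ms/bit
  a = 425 − 119.512 × 1 = 305.488 ms
Then RT(8) = 305.488 + 119.512 × log₂ 8 = 305.488 + 119.512 × 3 ≈ 664.023 ms.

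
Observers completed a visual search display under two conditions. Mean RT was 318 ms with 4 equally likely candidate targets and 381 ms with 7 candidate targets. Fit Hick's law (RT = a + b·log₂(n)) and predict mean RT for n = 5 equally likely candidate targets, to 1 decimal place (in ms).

343.1 ms

Solve the two-equation system in a and b:
  b = (381 − 318) / (log₂ 7 − log₂ 4) = 63 / (2.8074 − 2) = 78.033 ms/bit
  a = 318 − 78.033 × 2 = 161.935 ms
Then RT(5) = 161.935 + 78.033 × log₂ 5 = 161.935 + 78.033 × 2.3219 ≈ 343.121 ms.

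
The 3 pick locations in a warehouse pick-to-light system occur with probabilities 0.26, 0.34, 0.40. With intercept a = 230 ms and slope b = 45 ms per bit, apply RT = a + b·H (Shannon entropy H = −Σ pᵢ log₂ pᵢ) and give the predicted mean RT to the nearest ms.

300 ms

H = 0.26·log₂(1/0.26) + 0.34·log₂(1/0.34) + 0.40·log₂(1/0.40) = 1.5632 bits.
RT = 230 + 45 × 1.5632 = 300.35 ms.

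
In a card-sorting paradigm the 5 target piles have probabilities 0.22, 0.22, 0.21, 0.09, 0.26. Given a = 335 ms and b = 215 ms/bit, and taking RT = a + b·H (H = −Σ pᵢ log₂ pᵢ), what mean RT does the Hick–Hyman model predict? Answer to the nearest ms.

819 ms

Entropy contributions −pᵢ log₂ pᵢ: 0.4806, 0.4806, 0.4728, 0.3127, 0.5053; sum H = 2.2519 bits.
RT = a + bH = 335 + 215·2.2519 = 819.16 ms.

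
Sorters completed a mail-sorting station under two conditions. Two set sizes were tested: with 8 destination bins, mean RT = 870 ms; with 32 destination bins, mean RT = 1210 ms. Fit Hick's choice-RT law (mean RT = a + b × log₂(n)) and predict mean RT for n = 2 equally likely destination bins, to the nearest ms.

Fit slope and intercept:
  b = (1210 − 870) / (log₂ 32 − log₂ 8) = 340 / (5 − 3) = 170 ms/bit
  a = 870 − 170 × 3 = 360 ms
Then RT(2) = 360 + 170 × log₂ 2 = 360 + 170 × 1 ≈ 530.000 ms.

530 ms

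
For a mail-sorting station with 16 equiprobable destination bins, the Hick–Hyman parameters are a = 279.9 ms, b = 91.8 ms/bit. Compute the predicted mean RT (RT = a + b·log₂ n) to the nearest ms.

647 ms

log₂(16) = 4 bits, so RT = 279.9 + 91.8 × 4 ≈ 647.100 ms.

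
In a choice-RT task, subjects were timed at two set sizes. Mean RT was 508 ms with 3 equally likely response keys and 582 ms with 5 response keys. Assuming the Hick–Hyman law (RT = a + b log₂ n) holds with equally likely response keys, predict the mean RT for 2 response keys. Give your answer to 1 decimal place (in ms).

449.3 ms

RT is linear in log₂ n, so two points fix the line:
  b = (582 − 508) / (log₂ 5 − log₂ 3) = 74 / (2.3219 − 1.5850) = 100.412 ms/bit
  a = 508 − 100.412 × 1.5850 = 348.851 ms
Then RT(2) = 348.851 + 100.412 × log₂ 2 = 348.851 + 100.412 × 1 ≈ 449.263 ms.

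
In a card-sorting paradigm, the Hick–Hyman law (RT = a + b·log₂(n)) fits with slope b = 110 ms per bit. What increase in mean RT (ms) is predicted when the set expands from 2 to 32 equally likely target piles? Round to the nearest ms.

440 ms

ΔRT = (a + b log₂ n₂) − (a + b log₂ n₁) = b·(log₂ n₂ − log₂ n₁).
log₂(32) − log₂(2) = log₂(32/2) = log₂(16) = 4.
ΔRT = 110 × 4.0000 = 440.000 ms.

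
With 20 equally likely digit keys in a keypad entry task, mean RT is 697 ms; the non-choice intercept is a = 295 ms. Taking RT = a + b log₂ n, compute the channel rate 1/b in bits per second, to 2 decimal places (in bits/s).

10.75 bits/s

b = (697 − 295)/log₂ 20 = 402/4.3219 = 93.014 ms per bit = 0.09301 s/bit; the reciprocal is 10.751 bits/s.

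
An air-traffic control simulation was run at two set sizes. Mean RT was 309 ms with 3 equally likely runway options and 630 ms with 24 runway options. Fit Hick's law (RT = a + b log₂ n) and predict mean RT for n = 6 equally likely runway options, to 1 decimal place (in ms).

Solve the two-equation system in a and b:
  b = (630 − 309) / (log₂ 24 − log₂ 3) = 321 / (4.5850 − 1.5850) = 107.000 ms/bit
  a = 309 − 107.000 × 1.5850 = 139.409 ms
Then RT(6) = 139.409 + 107.000 × log₂ 6 = 139.409 + 107.000 × 2.5850 ≈ 416.000 ms.

416.0 ms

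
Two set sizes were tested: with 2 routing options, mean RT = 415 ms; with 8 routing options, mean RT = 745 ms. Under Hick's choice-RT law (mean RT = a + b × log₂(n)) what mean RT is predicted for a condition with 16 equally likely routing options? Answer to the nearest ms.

910 ms

RT is linear in log₂ n, so two points fix the line:
  b = (745 − 415) / (log₂ 8 − log₂ 2) = 330 / (3 − 1) = 165 ms/bit
  a = 415 − 165 × 1 = 250 ms
Then RT(16) = 250 + 165 × log₂ 16 = 250 + 165 × 4 ≈ 910.000 ms.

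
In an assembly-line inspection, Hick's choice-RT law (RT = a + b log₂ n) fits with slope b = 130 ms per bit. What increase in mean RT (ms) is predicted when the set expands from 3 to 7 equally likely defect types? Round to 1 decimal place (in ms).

158.9 ms

ΔRT = (a + b log₂ n₂) − (a + b log₂ n₁) = b·(log₂ n₂ − log₂ n₁).
log₂(7) − log₂(3) = 2.8074 − 1.5850 = 1.2224.
ΔRT = 130 × 1.2224 = 158.911 ms.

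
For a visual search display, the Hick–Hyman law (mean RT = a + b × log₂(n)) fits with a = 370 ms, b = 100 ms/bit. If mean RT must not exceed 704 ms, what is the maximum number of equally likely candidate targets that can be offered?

10

100·log₂ n ≤ 704 − 370 = 334, giving log₂ n ≤ 3.3400 and n ≤ 10.126. The largest whole number is 10.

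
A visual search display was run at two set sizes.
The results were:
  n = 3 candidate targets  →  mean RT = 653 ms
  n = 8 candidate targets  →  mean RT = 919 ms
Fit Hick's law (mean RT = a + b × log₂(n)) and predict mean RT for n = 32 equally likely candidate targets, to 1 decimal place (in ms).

With log₂ n on the abscissa the relation is linear; from the two conditions:
  b = (919 − 653) / (log₂ 8 − log₂ 3) = 266 / (3 − 1.5850) = 187.981 ms/bit
  a = 653 − 187.981 × 1.5850 = 355.057 ms
Then RT(32) = 355.057 + 187.981 × log₂ 32 = 355.057 + 187.981 × 5 ≈ 1294.962 ms.

1295.0 ms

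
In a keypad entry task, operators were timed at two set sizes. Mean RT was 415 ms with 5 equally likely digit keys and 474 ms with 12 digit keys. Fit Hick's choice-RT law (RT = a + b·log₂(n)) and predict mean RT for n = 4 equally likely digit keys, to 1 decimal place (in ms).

RT is linear in log₂ n, so two points fix the line:
  b = (474 − 415) / (log₂ 12 − log₂ 5) = 59 / (3.5850 − 2.3219) = 46.713 ms/bit
  a = 415 − 46.713 × 2.3219 = 306.536 ms
Then RT(4) = 306.536 + 46.713 × log₂ 4 = 306.536 + 46.713 × 2 ≈ 399.962 ms.

400.0 ms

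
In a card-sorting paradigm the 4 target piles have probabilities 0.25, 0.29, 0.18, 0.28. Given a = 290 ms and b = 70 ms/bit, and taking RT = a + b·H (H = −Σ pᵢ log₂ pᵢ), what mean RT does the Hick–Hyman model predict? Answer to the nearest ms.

428 ms

Entropy contributions −pᵢ log₂ pᵢ: 0.5000, 0.5179, 0.4453, 0.5142; sum H = 1.9774 bits.
RT = a + bH = 290 + 70·1.9774 = 428.42 ms.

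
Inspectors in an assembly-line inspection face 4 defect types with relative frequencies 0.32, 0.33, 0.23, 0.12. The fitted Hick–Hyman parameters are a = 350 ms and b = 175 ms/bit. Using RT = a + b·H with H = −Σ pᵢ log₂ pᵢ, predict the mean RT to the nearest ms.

684 ms

H = 0.32·log₂(1/0.32) + 0.33·log₂(1/0.33) + 0.23·log₂(1/0.23) + 0.12·log₂(1/0.12) = 1.9086 bits.
RT = 350 + 175 × 1.9086 = 684.00 ms.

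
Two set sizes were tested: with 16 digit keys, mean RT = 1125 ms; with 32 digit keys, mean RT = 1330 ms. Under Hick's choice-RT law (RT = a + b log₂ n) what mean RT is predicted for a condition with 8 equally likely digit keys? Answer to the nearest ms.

920 ms

Fit slope and intercept:
  b = (1330 − 1125) / (log₂ 32 − log₂ 16) = 205 / (5 − 4) = 205 ms/bit
  a = 1125 − 205 × 4 = 305 ms
Then RT(8) = 305 + 205 × log₂ 8 = 305 + 205 × 3 ≈ 920.000 ms.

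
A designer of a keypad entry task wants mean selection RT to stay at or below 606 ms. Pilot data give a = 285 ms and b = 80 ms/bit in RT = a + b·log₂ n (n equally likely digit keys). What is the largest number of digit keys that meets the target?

16

Information budget: (606 − 285)/80 = 4.0125 bits, so n ≤ 2^4.0125 = 16.139 → at most 16.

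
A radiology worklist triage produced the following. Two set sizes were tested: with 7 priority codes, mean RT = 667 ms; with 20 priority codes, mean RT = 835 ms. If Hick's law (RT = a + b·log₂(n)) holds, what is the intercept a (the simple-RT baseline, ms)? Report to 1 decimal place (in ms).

The slope on a log₂ axis is (835 − 667) / (4.3219 − 2.8074) = 110.922 ms/bit.
Intercept: a = 667 − 110.922·log₂(7) = 355.602 ms.

355.6 ms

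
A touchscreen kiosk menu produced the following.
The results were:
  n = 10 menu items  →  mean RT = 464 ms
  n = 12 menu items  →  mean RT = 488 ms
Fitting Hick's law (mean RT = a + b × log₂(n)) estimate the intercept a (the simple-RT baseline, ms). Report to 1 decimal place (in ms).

160.9 ms

The slope on a log₂ axis is (488 − 464) / (3.5850 − 3.3219) = 91.243 ms/bit.
Intercept: a = 464 − 91.243·log₂(10) = 160.898 ms.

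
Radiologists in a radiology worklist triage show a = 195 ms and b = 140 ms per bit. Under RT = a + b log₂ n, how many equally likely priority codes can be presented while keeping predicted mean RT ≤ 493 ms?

4

140·log₂ n ≤ 493 − 195 = 298, giving log₂ n ≤ 2.1286 and n ≤ 4.373. The largest whole number is 4.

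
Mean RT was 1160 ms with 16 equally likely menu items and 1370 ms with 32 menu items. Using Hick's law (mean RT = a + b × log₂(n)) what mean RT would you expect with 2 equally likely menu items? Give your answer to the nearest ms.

RT is linear in log₂ n, so two points fix the line:
  b = (1370 − 1160) / (log₂ 32 − log₂ 16) = 210 / (5 − 4) = 210 ms/bit
  a = 1160 − 210 × 4 = 320 ms
Then RT(2) = 320 + 210 × log₂ 2 = 320 + 210 × 1 ≈ 530.000 ms.

530 ms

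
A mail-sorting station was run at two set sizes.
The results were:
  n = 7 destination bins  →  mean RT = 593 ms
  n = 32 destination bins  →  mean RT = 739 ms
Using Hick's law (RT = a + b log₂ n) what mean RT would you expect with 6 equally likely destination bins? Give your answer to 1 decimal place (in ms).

Fit slope and intercept:
  b = (739 − 593) / (log₂ 32 − log₂ 7) = 146 / (5 − 2.8074) = 66.586 ms/bit
  a = 593 − 66.586 × 2.8074 = 406.069 ms
Then RT(6) = 406.069 + 66.586 × log₂ 6 = 406.069 + 66.586 × 2.5850 ≈ 578.192 ms.

578.2 ms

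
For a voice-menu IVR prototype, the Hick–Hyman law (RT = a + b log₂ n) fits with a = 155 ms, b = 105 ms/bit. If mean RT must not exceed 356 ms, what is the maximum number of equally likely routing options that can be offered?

105·log₂ n ≤ 356 − 155 = 201, giving log₂ n ≤ 1.9143 and n ≤ 3.769. The largest whole number is 3.

3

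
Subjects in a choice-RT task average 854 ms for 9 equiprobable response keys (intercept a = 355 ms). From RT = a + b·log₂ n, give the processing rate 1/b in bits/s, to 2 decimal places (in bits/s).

6.35 bits/s

b = (854 − 355)/log₂ 9 = 499/3.1699 = 157.417 ms per bit = 0.15742 s/bit; the reciprocal is 6.353 bits/s.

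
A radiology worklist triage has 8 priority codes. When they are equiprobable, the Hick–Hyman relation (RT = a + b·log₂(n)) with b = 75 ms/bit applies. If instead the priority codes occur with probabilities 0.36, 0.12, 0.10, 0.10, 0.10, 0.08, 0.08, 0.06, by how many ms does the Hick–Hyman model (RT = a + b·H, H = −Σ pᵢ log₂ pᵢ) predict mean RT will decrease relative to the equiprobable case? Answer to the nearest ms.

21 ms

Equiprobable entropy H₀ = log₂ 8 = 3.0000 bits.
Skewed entropy H = −Σ pᵢ log₂ pᵢ = 2.7208 bits.
ΔRT = b·(H₀ − H) = 75 × 0.2792 = 20.94 ms.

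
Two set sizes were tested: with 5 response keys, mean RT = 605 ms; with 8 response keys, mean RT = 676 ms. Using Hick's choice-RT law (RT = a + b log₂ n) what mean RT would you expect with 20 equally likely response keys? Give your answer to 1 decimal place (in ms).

814.4 ms

Fit slope and intercept:
  b = (676 − 605) / (log₂ 8 − log₂ 5) = 71 / (3 − 2.3219) = 104.709 ms/bit
  a = 605 − 104.709 × 2.3219 = 361.874 ms
Then RT(20) = 361.874 + 104.709 × log₂ 20 = 361.874 + 104.709 × 4.3219 ≈ 814.417 ms.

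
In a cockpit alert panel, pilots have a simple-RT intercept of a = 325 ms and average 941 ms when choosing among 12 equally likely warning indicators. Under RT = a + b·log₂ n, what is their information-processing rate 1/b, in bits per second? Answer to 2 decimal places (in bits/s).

Choice component = 941 − 325 = 616 ms over log₂(12) = 3.5850 bits.
b = 616 / 3.5850 = 171.829 ms/bit, so 1/b = 5.820 bits/s.

5.82 bits/s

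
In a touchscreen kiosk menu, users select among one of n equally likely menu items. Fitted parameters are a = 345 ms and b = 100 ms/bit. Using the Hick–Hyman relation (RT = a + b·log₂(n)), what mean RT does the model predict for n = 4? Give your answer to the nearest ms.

log₂(4) = 2 bits, so RT = 345 + 100 × 2 ≈ 545.000 ms.

545 ms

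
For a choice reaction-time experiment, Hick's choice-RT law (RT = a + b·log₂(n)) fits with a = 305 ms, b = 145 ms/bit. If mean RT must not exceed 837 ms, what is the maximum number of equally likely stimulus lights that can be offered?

12

Information budget: (837 − 305)/145 = 3.6690 bits, so n ≤ 2^3.6690 = 12.719 → at most 12.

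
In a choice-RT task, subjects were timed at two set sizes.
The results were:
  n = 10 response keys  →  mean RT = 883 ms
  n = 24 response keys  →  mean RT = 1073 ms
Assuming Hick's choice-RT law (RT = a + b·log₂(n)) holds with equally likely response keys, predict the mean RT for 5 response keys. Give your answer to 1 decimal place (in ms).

With log₂ n on the abscissa the relation is linear; from the two conditions:
  b = (1073 − 883) / (log₂ 24 − log₂ 10) = 190 / (4.5850 − 3.3219) = 150.431 ms/bit
  a = 883 − 150.431 × 3.3219 = 383.278 ms
Then RT(5) = 383.278 + 150.431 × log₂ 5 = 383.278 + 150.431 × 2.3219 ≈ 732.569 ms.

732.6 ms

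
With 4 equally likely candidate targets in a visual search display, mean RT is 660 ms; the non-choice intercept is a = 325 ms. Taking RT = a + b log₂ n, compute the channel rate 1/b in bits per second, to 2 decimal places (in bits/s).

Choice component = 660 − 325 = 335 ms over log₂(4) = 2 bits.
b = 335 / 2 = 167.500 ms/bit, so 1/b = 5.970 bits/s.

5.97 bits/s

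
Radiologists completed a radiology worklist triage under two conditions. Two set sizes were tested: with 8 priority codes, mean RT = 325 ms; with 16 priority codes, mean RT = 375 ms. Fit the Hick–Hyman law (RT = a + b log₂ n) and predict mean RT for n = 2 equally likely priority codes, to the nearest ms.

225 ms

Fit slope and intercept:
  b = (375 − 325) / (log₂ 16 − log₂ 8) = 50 / (4 − 3) = 50 ms/bit
  a = 325 − 50 × 3 = 175 ms
Then RT(2) = 175 + 50 × log₂ 2 = 175 + 50 × 1 ≈ 225.000 ms.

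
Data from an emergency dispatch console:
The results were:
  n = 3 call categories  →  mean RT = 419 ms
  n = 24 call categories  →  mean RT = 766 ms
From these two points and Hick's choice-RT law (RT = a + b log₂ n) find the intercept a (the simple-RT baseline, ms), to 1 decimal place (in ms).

235.7 ms

Slope: b = (766 − 419) / (log₂ 24 − log₂ 3) = 347/3.0000 = 115.667 ms/bit.
a = RT₁ − b·log₂ n₁ = 419 − 115.667 × 1.5850 = 235.673 ms.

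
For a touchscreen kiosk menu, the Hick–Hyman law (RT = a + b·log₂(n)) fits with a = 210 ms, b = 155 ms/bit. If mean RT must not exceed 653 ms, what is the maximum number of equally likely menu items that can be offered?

155·log₂ n ≤ 653 − 210 = 443, giving log₂ n ≤ 2.8581 and n ≤ 7.250. The largest whole number is 7.

7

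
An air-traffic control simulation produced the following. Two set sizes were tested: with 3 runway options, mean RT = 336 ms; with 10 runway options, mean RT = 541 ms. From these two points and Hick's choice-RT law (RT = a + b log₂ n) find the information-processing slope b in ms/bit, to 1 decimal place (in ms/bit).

b = (RT₂ − RT₁)/(log₂ n₂ − log₂ n₁) = (541 − 336)/(3.3219 − 1.5850) = 118.022 ms/bit.

118.0 ms/bit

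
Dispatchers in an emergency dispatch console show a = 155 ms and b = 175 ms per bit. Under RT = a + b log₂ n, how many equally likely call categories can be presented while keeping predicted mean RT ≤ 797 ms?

12

Set 155 + 175·log₂ n ≤ 797 → log₂ n ≤ (797 − 155)/175 = 3.6686.
So n ≤ 2^3.6686 = 12.716; the largest integer n is 12.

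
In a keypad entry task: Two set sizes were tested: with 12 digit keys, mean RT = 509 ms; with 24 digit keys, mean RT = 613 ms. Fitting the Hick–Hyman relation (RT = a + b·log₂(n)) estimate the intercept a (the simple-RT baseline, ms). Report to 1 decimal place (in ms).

Slope: b = (613 − 509) / (log₂ 24 − log₂ 12) = 104/1.0000 = 104.000 ms/bit.
Intercept: a = 509 − 104.000·log₂(12) = 136.164 ms.

136.2 ms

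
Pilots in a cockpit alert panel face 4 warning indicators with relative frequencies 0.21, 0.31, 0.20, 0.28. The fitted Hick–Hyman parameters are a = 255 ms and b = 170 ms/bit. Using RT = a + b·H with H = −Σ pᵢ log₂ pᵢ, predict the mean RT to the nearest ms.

591 ms

Entropy contributions −pᵢ log₂ pᵢ: 0.4728, 0.5238, 0.4644, 0.5142; sum H = 1.9752 bits.
RT = a + bH = 255 + 170·1.9752 = 590.79 ms.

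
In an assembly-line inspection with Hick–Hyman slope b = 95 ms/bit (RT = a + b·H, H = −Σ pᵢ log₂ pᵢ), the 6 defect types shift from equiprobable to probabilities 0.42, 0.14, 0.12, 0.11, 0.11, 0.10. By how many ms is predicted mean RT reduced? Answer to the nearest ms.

25 ms

Equiprobable entropy H₀ = log₂ 6 = 2.5850 bits.
Skewed entropy H = −Σ pᵢ log₂ pᵢ = 2.3226 bits.
ΔRT = b·(H₀ − H) = 95 × 0.2624 = 24.93 ms.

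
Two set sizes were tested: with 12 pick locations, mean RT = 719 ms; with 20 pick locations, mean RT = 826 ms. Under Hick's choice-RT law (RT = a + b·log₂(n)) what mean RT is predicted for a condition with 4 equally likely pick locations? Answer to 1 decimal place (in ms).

488.9 ms

Solve the two-equation system in a and b:
  b = (826 − 719) / (log₂ 20 − log₂ 12) = 107 / (4.3219 − 3.5850) = 145.190 ms/bit
  a = 719 − 145.190 × 3.5850 = 198.499 ms
Then RT(4) = 198.499 + 145.190 × log₂ 4 = 198.499 + 145.190 × 2 ≈ 488.879 ms.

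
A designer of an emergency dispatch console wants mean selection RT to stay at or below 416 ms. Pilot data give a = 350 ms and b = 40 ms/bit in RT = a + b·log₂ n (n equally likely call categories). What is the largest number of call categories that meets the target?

3

40·log₂ n ≤ 416 − 350 = 66, giving log₂ n ≤ 1.6500 and n ≤ 3.138. The largest whole number is 3.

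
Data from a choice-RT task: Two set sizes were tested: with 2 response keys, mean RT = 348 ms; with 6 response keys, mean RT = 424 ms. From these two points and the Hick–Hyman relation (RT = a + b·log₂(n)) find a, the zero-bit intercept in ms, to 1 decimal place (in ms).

b = (RT₂ − RT₁)/(log₂ n₂ − log₂ n₁) = (424 − 348)/(2.5850 − 1) = 47.951 ms/bit.
Intercept: a = 348 − 47.951·log₂(2) = 300.049 ms.

300.0 ms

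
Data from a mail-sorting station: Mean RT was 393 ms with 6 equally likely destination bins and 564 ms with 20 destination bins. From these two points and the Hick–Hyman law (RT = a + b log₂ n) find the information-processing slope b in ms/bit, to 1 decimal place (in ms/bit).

Slope: b = (564 − 393) / (log₂ 20 − log₂ 6) = 171/1.7370 = 98.448 ms/bit.

98.4 ms/bit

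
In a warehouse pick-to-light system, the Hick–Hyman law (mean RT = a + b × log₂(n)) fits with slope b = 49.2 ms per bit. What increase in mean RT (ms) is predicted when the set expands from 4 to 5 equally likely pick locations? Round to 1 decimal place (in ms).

15.8 ms

ΔRT = (a + b log₂ n₂) − (a + b log₂ n₁) = b·(log₂ n₂ − log₂ n₁).
log₂(5) − log₂(4) = 2.3219 − 2 = 0.3219.
ΔRT = 49.2 × 0.3219 = 15.839 ms.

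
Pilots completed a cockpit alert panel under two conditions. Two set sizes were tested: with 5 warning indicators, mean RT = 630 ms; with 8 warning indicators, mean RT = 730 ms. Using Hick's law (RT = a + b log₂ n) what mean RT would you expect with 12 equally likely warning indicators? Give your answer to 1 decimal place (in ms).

816.3 ms

With log₂ n on the abscissa the relation is linear; from the two conditions:
  b = (730 − 630) / (log₂ 8 − log₂ 5) = 100 / (3 − 2.3219) = 147.477 ms/bit
  a = 630 − 147.477 × 2.3219 = 287.569 ms
Then RT(12) = 287.569 + 147.477 × log₂ 12 = 287.569 + 147.477 × 3.5850 ≈ 816.269 ms.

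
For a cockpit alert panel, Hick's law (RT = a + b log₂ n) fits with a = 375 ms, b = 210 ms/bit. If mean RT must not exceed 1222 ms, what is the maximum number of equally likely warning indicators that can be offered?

16

Set 375 + 210·log₂ n ≤ 1222 → log₂ n ≤ (1222 − 375)/210 = 4.0333.
So n ≤ 2^4.0333 = 16.374; the largest integer n is 16.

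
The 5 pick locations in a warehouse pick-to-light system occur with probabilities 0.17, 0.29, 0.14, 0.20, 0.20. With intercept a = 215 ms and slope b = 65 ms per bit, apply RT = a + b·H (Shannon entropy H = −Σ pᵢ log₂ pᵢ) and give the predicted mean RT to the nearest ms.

363 ms

H = 0.17·log₂(1/0.17) + 0.29·log₂(1/0.29) + 0.14·log₂(1/0.14) + 0.20·log₂(1/0.20) + 0.20·log₂(1/0.20) = 2.2784 bits.
RT = 215 + 65 × 2.2784 = 363.09 ms.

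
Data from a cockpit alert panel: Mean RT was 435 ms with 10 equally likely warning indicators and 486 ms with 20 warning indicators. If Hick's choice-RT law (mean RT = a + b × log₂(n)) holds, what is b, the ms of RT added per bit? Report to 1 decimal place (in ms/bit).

51.0 ms/bit

The slope on a log₂ axis is (486 − 435) / (4.3219 − 3.3219) = 51.000 ms/bit.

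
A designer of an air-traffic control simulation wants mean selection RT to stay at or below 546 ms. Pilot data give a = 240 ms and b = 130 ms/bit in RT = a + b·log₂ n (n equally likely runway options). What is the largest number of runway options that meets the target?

130·log₂ n ≤ 546 − 240 = 306, giving log₂ n ≤ 2.3538 and n ≤ 5.112. The largest whole number is 5.

5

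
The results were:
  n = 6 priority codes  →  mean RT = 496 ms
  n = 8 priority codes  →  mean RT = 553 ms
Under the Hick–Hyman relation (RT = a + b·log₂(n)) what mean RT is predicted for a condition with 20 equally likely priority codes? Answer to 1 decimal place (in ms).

734.5 ms

Solve the two-equation system in a and b:
  b = (553 − 496) / (log₂ 8 − log₂ 6) = 57 / (3 − 2.5850) = 137.337 ms/bit
  a = 496 − 137.337 × 2.5850 = 140.989 ms
Then RT(20) = 140.989 + 137.337 × log₂ 20 = 140.989 + 137.337 × 4.3219 ≈ 734.550 ms.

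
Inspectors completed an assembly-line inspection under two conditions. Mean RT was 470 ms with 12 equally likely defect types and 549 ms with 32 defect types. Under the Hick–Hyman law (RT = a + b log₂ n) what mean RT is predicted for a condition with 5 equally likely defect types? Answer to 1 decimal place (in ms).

399.5 ms

RT is linear in log₂ n, so two points fix the line:
  b = (549 − 470) / (log₂ 32 − log₂ 12) = 79 / (5 − 3.5850) = 55.829 ms/bit
  a = 470 − 55.829 × 3.5850 = 269.855 ms
Then RT(5) = 269.855 + 55.829 × log₂ 5 = 269.855 + 55.829 × 2.3219 ≈ 399.486 ms.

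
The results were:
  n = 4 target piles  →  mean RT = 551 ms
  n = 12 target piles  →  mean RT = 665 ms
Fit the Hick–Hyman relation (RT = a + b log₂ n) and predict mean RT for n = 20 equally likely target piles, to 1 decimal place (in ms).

With log₂ n on the abscissa the relation is linear; from the two conditions:
  b = (665 − 551) / (log₂ 12 − log₂ 4) = 114 / (3.5850 − 2) = 71.926 ms/bit
  a = 551 − 71.926 × 2 = 407.148 ms
Then RT(20) = 407.148 + 71.926 × log₂ 20 = 407.148 + 71.926 × 4.3219 ≈ 718.007 ms.

718.0 ms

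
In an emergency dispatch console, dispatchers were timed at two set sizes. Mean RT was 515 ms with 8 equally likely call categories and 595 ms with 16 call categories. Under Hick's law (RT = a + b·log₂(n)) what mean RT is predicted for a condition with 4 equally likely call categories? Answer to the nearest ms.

435 ms

Solve the two-equation system in a and b:
  b = (595 − 515) / (log₂ 16 − log₂ 8) = 80 / (4 − 3) = 80 ms/bit
  a = 515 − 80 × 3 = 275 ms
Then RT(4) = 275 + 80 × log₂ 4 = 275 + 80 × 2 ≈ 435.000 ms.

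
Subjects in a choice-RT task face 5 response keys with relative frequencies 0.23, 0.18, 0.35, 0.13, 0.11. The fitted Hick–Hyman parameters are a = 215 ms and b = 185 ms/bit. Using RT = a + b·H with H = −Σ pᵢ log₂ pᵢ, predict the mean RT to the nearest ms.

Entropy contributions −pᵢ log₂ pᵢ: 0.4877, 0.4453, 0.5301, 0.3826, 0.3503; sum H = 2.1960 bits.
RT = a + bH = 215 + 185·2.1960 = 621.26 ms.

621 ms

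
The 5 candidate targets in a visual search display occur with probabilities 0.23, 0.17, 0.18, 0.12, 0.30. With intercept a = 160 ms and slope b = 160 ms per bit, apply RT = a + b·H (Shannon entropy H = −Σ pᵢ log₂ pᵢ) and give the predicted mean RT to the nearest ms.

H = 0.23·log₂(1/0.23) + 0.17·log₂(1/0.17) + 0.18·log₂(1/0.18) + 0.12·log₂(1/0.12) + 0.30·log₂(1/0.30) = 2.2557 bits.
RT = 160 + 160 × 2.2557 = 520.92 ms.

521 ms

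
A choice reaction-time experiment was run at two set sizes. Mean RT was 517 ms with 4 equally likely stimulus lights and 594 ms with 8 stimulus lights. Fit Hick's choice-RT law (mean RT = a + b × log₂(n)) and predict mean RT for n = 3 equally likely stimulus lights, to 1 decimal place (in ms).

485.0 ms

Solve the two-equation system in a and b:
  b = (594 − 517) / (log₂ 8 − log₂ 4) = 77 / (3 − 2) = 77.000 ms/bit
  a = 517 − 77.000 × 2 = 363.000 ms
Then RT(3) = 363.000 + 77.000 × log₂ 3 = 363.000 + 77.000 × 1.5850 ≈ 485.042 ms.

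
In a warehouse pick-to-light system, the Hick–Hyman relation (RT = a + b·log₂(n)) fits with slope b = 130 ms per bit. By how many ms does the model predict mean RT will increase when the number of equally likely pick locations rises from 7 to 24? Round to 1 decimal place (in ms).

Only the slope matters, since a is common to both: ΔRT = b·log₂(n₂/n₁).
log₂(24) − log₂(7) = 4.5850 − 2.8074 = 1.7776.
ΔRT = 130 × 1.7776 = 231.089 ms.

231.1 ms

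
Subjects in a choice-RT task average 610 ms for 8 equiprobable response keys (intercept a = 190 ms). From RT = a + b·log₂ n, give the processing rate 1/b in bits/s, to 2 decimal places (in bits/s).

7.14 bits/s

b = (610 − 190)/log₂ 8 = 420/3 = 140.000 ms per bit = 0.14000 s/bit; the reciprocal is 7.143 bits/s.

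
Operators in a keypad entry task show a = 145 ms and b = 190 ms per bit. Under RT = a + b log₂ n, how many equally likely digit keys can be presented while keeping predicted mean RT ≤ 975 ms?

Information budget: (975 − 145)/190 = 4.3684 bits, so n ≤ 2^4.3684 = 20.655 → at most 20.

20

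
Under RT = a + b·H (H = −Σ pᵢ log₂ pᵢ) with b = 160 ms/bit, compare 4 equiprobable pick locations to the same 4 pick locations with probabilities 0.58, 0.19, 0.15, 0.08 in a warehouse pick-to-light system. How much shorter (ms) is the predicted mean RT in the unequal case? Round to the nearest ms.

Equiprobable entropy H₀ = log₂ 4 = 2.0000 bits.
Skewed entropy H = −Σ pᵢ log₂ pᵢ = 1.6131 bits.
ΔRT = b·(H₀ − H) = 160 × 0.3869 = 61.91 ms.

62 ms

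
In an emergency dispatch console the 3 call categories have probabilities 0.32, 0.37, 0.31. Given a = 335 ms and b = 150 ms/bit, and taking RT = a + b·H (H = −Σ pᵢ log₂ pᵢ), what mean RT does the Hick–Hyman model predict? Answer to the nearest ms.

572 ms

Entropy contributions −pᵢ log₂ pᵢ: 0.5260, 0.5307, 0.5238; sum H = 1.5806 bits.
RT = a + bH = 335 + 150·1.5806 = 572.08 ms.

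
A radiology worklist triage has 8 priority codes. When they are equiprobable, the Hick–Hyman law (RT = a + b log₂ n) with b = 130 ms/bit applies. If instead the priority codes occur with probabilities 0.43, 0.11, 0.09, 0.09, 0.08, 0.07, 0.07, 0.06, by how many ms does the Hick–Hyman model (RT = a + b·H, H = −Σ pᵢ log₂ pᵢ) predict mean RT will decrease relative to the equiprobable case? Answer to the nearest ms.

56 ms

Equiprobable entropy H₀ = log₂ 8 = 3.0000 bits.
Skewed entropy H = −Σ pᵢ log₂ pᵢ = 2.5713 bits.
ΔRT = b·(H₀ − H) = 130 × 0.4287 = 55.73 ms.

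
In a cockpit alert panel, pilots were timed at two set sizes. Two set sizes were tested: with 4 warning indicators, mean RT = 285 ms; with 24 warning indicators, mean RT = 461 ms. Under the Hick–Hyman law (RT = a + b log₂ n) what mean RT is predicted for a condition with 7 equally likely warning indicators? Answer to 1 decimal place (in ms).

Fit slope and intercept:
  b = (461 − 285) / (log₂ 24 − log₂ 4) = 176 / (4.5850 − 2) = 68.086 ms/bit
  a = 285 − 68.086 × 2 = 148.828 ms
Then RT(7) = 148.828 + 68.086 × log₂ 7 = 148.828 + 68.086 × 2.8074 ≈ 339.970 ms.

340.0 ms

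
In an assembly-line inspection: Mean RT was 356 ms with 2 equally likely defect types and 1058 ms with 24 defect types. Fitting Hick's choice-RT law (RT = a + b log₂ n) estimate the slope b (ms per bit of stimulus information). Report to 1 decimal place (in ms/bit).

195.8 ms/bit

The slope on a log₂ axis is (1058 − 356) / (4.5850 − 1) = 195.818 ms/bit.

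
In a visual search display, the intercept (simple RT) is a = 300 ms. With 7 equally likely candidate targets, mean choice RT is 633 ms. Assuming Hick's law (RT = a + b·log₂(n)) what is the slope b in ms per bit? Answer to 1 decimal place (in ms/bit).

118.6 ms/bit

b = (633 − 300) / log₂(7) = 333 / 2.8074 = 118.617 ms/bit.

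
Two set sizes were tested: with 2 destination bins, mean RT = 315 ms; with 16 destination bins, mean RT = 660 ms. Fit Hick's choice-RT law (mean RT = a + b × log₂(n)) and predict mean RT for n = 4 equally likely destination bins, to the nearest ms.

430 ms

Fit slope and intercept:
  b = (660 − 315) / (log₂ 16 − log₂ 2) = 345 / (4 − 1) = 115 ms/bit
  a = 315 − 115 × 1 = 200 ms
Then RT(4) = 200 + 115 × log₂ 4 = 200 + 115 × 2 ≈ 430.000 ms.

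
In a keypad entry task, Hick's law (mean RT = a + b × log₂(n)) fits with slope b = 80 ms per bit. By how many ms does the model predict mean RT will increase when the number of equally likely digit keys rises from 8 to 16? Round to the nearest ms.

ΔRT = (a + b log₂ n₂) − (a + b log₂ n₁) = b·(log₂ n₂ − log₂ n₁).
log₂(16) − log₂(8) = log₂(16/8) = log₂(2) = 1.
ΔRT = 80 × 1.0000 = 80.000 ms.

80 ms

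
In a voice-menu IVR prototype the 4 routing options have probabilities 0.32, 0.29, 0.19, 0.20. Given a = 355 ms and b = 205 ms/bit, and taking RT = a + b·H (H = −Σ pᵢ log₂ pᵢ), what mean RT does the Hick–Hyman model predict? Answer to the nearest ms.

758 ms

Entropy contributions −pᵢ log₂ pᵢ: 0.5260, 0.5179, 0.4552, 0.4644; sum H = 1.9635 bits.
RT = a + bH = 355 + 205·1.9635 = 757.53 ms.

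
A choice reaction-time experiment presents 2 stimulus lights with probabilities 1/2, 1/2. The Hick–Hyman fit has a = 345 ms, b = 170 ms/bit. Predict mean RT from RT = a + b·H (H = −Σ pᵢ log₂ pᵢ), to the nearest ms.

Each term −pᵢ log₂ pᵢ: 0.5·1 + 0.5·1; summed, H = 1.000 bits.
Mean RT = a + bH = 345 + 170·1.000 = 515.00 ms.

515 ms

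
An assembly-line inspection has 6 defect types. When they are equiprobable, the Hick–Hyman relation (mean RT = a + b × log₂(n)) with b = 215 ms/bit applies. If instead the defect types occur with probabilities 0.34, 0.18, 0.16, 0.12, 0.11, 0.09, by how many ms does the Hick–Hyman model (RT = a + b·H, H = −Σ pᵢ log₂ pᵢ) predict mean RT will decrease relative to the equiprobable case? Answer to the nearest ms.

34 ms

Equiprobable entropy H₀ = log₂ 6 = 2.5850 bits.
Skewed entropy H = −Σ pᵢ log₂ pᵢ = 2.4275 bits.
ΔRT = b·(H₀ − H) = 215 × 0.1575 = 33.85 ms.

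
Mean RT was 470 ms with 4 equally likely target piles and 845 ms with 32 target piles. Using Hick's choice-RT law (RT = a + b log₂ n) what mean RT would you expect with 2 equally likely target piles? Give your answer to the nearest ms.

345 ms

Solve the two-equation system in a and b:
  b = (845 − 470) / (log₂ 32 − log₂ 4) = 375 / (5 − 2) = 125 ms/bit
  a = 470 − 125 × 2 = 220 ms
Then RT(2) = 220 + 125 × log₂ 2 = 220 + 125 × 1 ≈ 345.000 ms.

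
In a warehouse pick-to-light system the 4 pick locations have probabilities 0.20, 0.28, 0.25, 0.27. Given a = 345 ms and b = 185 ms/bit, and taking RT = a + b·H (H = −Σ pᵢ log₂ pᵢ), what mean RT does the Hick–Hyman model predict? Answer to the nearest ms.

H = 0.20·log₂(1/0.20) + 0.28·log₂(1/0.28) + 0.25·log₂(1/0.25) + 0.27·log₂(1/0.27) = 1.9886 bits.
RT = 345 + 185 × 1.9886 = 712.90 ms.

713 ms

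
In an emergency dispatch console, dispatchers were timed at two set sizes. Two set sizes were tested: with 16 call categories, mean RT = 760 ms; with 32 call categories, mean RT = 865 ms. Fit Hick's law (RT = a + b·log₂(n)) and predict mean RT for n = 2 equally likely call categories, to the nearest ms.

445 ms

RT is linear in log₂ n, so two points fix the line:
  b = (865 − 760) / (log₂ 32 − log₂ 16) = 105 / (5 − 4) = 105 ms/bit
  a = 760 − 105 × 4 = 340 ms
Then RT(2) = 340 + 105 × log₂ 2 = 340 + 105 × 1 ≈ 445.000 ms.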